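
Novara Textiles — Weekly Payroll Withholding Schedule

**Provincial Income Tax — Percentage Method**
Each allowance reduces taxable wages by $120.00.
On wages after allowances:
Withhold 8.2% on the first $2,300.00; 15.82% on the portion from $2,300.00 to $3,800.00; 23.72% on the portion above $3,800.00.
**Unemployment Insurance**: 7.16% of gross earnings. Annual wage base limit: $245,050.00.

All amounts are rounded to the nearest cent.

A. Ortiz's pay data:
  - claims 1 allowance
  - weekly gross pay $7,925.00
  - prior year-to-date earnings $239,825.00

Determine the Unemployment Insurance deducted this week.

$374.11

Unemployment Insurance: cap $245,050.00 − YTD $239,825.00 = $5,225.00 subject; 7.16% × $5,225.00 = $374.11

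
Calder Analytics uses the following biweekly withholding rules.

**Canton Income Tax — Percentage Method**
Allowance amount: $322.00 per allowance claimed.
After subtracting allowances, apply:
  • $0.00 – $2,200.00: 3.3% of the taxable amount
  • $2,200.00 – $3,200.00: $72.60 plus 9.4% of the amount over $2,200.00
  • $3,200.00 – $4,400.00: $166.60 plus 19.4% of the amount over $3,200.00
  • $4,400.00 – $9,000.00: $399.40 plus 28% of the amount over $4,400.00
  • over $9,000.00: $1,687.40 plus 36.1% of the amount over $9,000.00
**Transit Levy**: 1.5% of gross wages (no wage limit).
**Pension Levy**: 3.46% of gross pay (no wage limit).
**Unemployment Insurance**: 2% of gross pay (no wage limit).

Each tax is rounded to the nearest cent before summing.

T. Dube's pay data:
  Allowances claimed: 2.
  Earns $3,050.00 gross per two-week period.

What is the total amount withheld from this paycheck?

$304.24

Canton Income Tax: taxable = $3,050.00 − 2×$322.00 = $2,406.00
  $72.60 + 9.4% × ($2,406.00 − $2,200.00) = $72.60 + 9.4% × $206.00 = $91.96
Transit Levy: 1.5% × $3,050.00 = $45.75
Pension Levy: 3.46% × $3,050.00 = $105.53
Unemployment Insurance: 2% × $3,050.00 = $61.00
Total: $91.96 + $45.75 + $105.53 + $61.00 = $304.24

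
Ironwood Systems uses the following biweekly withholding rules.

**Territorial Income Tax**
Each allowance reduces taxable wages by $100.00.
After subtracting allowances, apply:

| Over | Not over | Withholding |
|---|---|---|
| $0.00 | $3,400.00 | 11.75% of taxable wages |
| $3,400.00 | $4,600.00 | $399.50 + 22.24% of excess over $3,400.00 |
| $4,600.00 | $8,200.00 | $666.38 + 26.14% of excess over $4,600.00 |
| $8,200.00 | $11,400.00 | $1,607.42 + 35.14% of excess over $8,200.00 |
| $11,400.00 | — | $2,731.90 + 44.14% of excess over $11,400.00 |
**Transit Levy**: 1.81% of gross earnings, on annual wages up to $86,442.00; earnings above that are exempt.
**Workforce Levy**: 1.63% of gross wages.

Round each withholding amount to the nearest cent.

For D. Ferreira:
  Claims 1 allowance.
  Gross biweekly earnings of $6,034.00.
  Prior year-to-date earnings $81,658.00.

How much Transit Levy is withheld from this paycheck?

Transit Levy: cap $86,442.00 − YTD $81,658.00 = $4,784.00 subject; 1.81% × $4,784.00 = $86.59

$86.59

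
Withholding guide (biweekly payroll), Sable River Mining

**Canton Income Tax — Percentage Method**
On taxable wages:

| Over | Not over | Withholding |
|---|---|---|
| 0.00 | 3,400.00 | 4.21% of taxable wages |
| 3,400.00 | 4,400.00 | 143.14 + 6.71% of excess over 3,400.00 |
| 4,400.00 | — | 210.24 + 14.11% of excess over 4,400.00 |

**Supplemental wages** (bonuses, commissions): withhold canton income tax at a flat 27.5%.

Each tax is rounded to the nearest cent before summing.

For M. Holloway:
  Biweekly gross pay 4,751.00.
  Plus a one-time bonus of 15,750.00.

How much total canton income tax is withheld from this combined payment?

Canton Income Tax: taxable = 4,751.00
  210.24 + 14.11% × (4,751.00 − 4,400.00) = 210.24 + 14.11% × 351.00 = 259.77
Supplemental (27.5% flat on bonus): 27.5% × 15,750.00 = 4,331.25
Total canton income tax: 259.77 + 4,331.25 = 4,591.02

4,591.02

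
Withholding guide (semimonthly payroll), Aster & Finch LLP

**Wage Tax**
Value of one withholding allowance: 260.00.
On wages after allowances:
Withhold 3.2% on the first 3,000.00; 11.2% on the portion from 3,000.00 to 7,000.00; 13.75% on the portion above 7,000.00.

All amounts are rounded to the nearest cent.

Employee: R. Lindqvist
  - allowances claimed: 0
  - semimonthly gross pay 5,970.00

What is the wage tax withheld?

428.64

Wage Tax: taxable = 5,970.00
  96.00 + 11.2% × (5,970.00 − 3,000.00) = 96.00 + 11.2% × 2,970.00 = 428.64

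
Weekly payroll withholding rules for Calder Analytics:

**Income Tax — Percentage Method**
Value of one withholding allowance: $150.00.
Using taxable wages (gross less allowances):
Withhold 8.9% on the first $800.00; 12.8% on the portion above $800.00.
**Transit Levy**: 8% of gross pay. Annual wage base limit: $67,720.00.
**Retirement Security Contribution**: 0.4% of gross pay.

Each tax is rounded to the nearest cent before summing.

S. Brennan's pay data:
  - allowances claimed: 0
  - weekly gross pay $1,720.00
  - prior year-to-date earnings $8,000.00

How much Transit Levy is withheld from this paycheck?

$137.60

Transit Levy: 8% × $1,720.00 = $137.60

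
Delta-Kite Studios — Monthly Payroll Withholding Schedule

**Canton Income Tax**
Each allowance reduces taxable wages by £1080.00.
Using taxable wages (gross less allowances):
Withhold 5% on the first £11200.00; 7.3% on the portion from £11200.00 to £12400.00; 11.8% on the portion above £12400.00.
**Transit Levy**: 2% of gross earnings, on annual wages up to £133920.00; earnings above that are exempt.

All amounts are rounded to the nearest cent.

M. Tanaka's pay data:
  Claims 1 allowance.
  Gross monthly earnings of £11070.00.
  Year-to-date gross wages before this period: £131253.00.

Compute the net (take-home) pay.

Canton Income Tax: taxable = £11070.00 − 1×£1080.00 = £9990.00
  5% × £9990.00 = £499.50
Transit Levy: cap £133920.00 − YTD £131253.00 = £2667.00 subject; 2% × £2667.00 = £53.34
Total withheld: £499.50 + £53.34 = £552.84
Net pay: £11070.00 − £552.84 = £10517.16

£10517.16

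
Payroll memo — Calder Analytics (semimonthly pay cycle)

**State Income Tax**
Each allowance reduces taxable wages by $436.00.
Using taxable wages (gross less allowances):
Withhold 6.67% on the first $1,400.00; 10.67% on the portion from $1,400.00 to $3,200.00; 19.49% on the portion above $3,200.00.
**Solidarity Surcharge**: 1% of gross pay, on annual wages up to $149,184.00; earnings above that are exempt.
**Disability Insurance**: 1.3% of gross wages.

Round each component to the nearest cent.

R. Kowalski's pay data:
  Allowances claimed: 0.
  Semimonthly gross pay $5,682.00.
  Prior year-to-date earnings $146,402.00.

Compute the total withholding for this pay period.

$870.87

State Income Tax: taxable = $5,682.00
  $285.44 + 19.49% × ($5,682.00 − $3,200.00) = $285.44 + 19.49% × $2,482.00 = $769.18
Solidarity Surcharge: cap $149,184.00 − YTD $146,402.00 = $2,782.00 subject; 1% × $2,782.00 = $27.82
Disability Insurance: 1.3% × $5,682.00 = $73.87
Total: $769.18 + $27.82 + $73.87 = $870.87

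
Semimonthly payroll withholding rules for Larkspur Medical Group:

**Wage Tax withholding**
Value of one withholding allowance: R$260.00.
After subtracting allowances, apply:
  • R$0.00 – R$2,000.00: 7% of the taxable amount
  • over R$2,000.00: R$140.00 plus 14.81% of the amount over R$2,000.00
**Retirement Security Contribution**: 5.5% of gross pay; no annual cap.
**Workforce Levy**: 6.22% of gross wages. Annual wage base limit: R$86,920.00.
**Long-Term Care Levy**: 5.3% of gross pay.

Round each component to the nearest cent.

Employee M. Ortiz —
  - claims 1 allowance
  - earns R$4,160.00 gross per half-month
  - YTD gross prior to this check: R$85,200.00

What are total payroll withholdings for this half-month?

Wage Tax: taxable = R$4,160.00 − 1×R$260.00 = R$3,900.00
  R$140.00 + 14.81% × (R$3,900.00 − R$2,000.00) = R$140.00 + 14.81% × R$1,900.00 = R$421.39
Retirement Security Contribution: 5.5% × R$4,160.00 = R$228.80
Workforce Levy: cap R$86,920.00 − YTD R$85,200.00 = R$1,720.00 subject; 6.22% × R$1,720.00 = R$106.98
Long-Term Care Levy: 5.3% × R$4,160.00 = R$220.48
Total: R$421.39 + R$228.80 + R$106.98 + R$220.48 = R$977.65

R$977.65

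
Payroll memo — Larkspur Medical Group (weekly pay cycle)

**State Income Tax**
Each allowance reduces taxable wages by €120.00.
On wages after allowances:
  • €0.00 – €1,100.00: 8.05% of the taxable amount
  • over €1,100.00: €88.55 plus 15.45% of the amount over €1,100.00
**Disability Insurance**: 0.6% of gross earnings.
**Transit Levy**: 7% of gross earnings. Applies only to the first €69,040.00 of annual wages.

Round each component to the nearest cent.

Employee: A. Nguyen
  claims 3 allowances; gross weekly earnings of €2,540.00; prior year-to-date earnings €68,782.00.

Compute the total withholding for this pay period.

€288.71

State Income Tax: taxable = €2,540.00 − 3×€120.00 = €2,180.00
  €88.55 + 15.45% × (€2,180.00 − €1,100.00) = €88.55 + 15.45% × €1,080.00 = €255.41
Disability Insurance: 0.6% × €2,540.00 = €15.24
Transit Levy: cap €69,040.00 − YTD €68,782.00 = €258.00 subject; 7% × €258.00 = €18.06
Total: €255.41 + €15.24 + €18.06 = €288.71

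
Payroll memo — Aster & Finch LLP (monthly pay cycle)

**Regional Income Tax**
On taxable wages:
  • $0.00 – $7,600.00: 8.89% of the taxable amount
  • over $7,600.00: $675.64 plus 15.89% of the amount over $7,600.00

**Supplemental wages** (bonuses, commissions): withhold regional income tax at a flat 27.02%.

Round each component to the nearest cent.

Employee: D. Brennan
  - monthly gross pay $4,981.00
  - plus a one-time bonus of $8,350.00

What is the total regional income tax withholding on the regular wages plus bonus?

Regional Income Tax: taxable = $4,981.00
  8.89% × $4,981.00 = $442.81
Supplemental (27.02% flat on bonus): 27.02% × $8,350.00 = $2,256.17
Total regional income tax: $442.81 + $2,256.17 = $2,698.98

$2,698.98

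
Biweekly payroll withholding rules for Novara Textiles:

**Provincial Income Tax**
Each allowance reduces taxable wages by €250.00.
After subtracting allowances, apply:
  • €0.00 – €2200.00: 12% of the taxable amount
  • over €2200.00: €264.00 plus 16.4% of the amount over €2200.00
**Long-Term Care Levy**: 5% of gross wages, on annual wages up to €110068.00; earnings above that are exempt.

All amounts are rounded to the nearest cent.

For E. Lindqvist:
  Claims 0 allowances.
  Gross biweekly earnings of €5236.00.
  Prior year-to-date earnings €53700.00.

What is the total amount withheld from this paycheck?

€1023.70

Provincial Income Tax: taxable = €5236.00
  €264.00 + 16.4% × (€5236.00 − €2200.00) = €264.00 + 16.4% × €3036.00 = €761.90
Long-Term Care Levy: 5% × €5236.00 = €261.80
Total: €761.90 + €261.80 = €1023.70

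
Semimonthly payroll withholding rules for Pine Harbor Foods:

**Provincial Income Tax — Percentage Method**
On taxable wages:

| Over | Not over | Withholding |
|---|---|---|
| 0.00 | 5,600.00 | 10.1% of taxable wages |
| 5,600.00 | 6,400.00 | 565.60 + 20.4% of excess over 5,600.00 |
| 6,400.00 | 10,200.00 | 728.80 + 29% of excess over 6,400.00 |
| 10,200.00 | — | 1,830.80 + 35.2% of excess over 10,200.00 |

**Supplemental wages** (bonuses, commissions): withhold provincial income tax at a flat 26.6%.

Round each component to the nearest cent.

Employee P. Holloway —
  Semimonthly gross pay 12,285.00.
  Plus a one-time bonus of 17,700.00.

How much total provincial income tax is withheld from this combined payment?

Provincial Income Tax: taxable = 12,285.00
  1,830.80 + 35.2% × (12,285.00 − 10,200.00) = 1,830.80 + 35.2% × 2,085.00 = 2,564.72
Supplemental (26.6% flat on bonus): 26.6% × 17,700.00 = 4,708.20
Total provincial income tax: 2,564.72 + 4,708.20 = 7,272.92

7,272.92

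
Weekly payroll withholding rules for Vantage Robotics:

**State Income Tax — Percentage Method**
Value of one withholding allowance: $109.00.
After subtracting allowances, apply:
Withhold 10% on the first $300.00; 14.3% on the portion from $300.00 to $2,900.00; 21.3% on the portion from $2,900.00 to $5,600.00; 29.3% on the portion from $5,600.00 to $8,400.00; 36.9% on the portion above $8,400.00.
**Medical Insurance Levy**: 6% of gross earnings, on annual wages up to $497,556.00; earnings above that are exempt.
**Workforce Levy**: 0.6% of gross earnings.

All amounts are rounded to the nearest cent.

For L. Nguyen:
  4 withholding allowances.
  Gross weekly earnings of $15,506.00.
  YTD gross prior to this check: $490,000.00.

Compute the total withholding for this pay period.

$4,804.93

State Income Tax: taxable = $15,506.00 − 4×$109.00 = $15,070.00
  $1,797.30 + 36.9% × ($15,070.00 − $8,400.00) = $1,797.30 + 36.9% × $6,670.00 = $4,258.53
Medical Insurance Levy: cap $497,556.00 − YTD $490,000.00 = $7,556.00 subject; 6% × $7,556.00 = $453.36
Workforce Levy: 0.6% × $15,506.00 = $93.04
Total: $4,258.53 + $453.36 + $93.04 = $4,804.93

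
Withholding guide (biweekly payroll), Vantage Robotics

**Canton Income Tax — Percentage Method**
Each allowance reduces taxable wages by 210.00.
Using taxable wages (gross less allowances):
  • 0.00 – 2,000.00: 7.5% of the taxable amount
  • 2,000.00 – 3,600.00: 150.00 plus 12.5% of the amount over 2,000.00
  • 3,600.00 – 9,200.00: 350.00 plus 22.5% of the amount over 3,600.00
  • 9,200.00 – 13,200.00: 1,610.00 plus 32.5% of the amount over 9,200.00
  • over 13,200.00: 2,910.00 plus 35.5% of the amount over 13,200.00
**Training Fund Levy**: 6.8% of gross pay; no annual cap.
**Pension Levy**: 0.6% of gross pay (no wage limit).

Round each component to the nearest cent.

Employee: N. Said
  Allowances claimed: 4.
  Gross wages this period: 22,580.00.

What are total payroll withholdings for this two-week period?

Canton Income Tax: taxable = 22,580.00 − 4×210.00 = 21,740.00
  2,910.00 + 35.5% × (21,740.00 − 13,200.00) = 2,910.00 + 35.5% × 8,540.00 = 5,941.70
Training Fund Levy: 6.8% × 22,580.00 = 1,535.44
Pension Levy: 0.6% × 22,580.00 = 135.48
Total: 5,941.70 + 1,535.44 + 135.48 = 7,612.62

7,612.62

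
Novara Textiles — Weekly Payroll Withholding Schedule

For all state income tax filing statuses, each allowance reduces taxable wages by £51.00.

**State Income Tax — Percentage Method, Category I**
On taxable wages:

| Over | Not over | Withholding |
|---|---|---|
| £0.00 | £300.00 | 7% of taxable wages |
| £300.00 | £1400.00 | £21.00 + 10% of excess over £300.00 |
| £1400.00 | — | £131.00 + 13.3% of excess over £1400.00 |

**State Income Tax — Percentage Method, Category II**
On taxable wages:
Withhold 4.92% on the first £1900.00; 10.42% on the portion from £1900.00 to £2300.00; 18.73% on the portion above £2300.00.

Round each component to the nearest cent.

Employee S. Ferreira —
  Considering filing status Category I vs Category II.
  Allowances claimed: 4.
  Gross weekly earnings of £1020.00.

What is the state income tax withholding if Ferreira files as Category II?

State Income Tax (Category II): taxable = £1020.00 − 4×£51.00 = £816.00
  4.92% × £816.00 = £40.15

£40.15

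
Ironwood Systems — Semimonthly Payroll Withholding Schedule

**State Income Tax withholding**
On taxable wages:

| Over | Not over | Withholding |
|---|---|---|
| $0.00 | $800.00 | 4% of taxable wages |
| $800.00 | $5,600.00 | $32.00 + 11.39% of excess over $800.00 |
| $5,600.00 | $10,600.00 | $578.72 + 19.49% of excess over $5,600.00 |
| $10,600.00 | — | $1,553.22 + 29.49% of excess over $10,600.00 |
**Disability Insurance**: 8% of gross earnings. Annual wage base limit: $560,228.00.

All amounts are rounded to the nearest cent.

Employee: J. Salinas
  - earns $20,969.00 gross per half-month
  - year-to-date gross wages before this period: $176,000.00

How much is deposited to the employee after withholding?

State Income Tax: taxable = $20,969.00
  $1,553.22 + 29.49% × ($20,969.00 − $10,600.00) = $1,553.22 + 29.49% × $10,369.00 = $4,611.04
Disability Insurance: 8% × $20,969.00 = $1,677.52
Total withheld: $4,611.04 + $1,677.52 = $6,288.56
Net pay: $20,969.00 − $6,288.56 = $14,680.44

$14,680.44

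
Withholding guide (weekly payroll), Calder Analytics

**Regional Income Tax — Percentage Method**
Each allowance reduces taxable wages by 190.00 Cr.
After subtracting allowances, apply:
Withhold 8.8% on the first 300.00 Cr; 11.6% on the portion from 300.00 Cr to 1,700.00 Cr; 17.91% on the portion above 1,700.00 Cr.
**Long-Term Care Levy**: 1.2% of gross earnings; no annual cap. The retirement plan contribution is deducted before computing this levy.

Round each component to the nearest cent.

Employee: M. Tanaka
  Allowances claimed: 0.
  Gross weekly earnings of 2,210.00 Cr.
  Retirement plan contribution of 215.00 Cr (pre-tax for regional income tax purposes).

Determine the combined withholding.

265.57 Cr

Regional Income Tax: taxable = 2,210.00 Cr − 215.00 Cr = 1,995.00 Cr
  188.80 Cr + 17.91% × (1,995.00 Cr − 1,700.00 Cr) = 188.80 Cr + 17.91% × 295.00 Cr = 241.63 Cr
Long-Term Care Levy: 1.2% × 1,995.00 Cr = 23.94 Cr
Total: 241.63 Cr + 23.94 Cr = 265.57 Cr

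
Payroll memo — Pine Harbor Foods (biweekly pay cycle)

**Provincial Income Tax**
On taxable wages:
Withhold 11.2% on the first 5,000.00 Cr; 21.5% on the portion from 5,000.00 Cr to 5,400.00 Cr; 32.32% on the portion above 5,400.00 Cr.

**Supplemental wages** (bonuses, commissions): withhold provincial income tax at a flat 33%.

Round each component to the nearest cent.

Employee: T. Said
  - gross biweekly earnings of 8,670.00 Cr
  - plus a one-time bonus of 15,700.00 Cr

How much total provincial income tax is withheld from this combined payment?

6,883.86 Cr

Provincial Income Tax: taxable = 8,670.00 Cr
  646.00 Cr + 32.32% × (8,670.00 Cr − 5,400.00 Cr) = 646.00 Cr + 32.32% × 3,270.00 Cr = 1,702.86 Cr
Supplemental (33% flat on bonus): 33% × 15,700.00 Cr = 5,181.00 Cr
Total provincial income tax: 1,702.86 Cr + 5,181.00 Cr = 6,883.86 Cr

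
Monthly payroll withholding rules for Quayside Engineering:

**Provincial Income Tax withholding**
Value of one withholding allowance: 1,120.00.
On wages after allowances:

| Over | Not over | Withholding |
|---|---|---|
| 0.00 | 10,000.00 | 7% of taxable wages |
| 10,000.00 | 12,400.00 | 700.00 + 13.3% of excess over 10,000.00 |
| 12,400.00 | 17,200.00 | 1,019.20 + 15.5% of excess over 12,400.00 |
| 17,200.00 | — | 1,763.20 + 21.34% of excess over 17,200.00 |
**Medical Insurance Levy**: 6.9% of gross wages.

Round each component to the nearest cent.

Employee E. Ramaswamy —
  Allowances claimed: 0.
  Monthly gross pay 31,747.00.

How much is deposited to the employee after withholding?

24,688.93

Provincial Income Tax: taxable = 31,747.00
  1,763.20 + 21.34% × (31,747.00 − 17,200.00) = 1,763.20 + 21.34% × 14,547.00 = 4,867.53
Medical Insurance Levy: 6.9% × 31,747.00 = 2,190.54
Total withheld: 4,867.53 + 2,190.54 = 7,058.07
Net pay: 31,747.00 − 7,058.07 = 24,688.93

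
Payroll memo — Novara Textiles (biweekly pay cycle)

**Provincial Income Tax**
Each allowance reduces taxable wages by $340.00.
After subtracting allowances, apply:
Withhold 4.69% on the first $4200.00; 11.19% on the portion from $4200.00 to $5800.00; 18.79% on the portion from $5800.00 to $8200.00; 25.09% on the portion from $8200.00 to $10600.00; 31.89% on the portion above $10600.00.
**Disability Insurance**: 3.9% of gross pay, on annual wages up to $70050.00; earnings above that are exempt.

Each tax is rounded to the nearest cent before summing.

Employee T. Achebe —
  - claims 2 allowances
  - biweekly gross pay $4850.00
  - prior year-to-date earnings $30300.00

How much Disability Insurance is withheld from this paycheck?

Disability Insurance: 3.9% × $4850.00 = $189.15

$189.15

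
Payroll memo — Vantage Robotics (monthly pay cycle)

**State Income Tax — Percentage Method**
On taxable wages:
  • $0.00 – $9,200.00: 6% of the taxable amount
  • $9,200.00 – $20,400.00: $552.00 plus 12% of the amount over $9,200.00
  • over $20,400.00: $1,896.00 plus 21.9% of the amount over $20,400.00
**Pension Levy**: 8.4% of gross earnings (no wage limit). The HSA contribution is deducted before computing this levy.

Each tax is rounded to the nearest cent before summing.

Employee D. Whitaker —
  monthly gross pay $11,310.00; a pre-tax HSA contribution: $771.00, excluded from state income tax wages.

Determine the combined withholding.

$1,597.96

State Income Tax: taxable = $11,310.00 − $771.00 = $10,539.00
  $552.00 + 12% × ($10,539.00 − $9,200.00) = $552.00 + 12% × $1,339.00 = $712.68
Pension Levy: 8.4% × $10,539.00 = $885.28
Total: $712.68 + $885.28 = $1,597.96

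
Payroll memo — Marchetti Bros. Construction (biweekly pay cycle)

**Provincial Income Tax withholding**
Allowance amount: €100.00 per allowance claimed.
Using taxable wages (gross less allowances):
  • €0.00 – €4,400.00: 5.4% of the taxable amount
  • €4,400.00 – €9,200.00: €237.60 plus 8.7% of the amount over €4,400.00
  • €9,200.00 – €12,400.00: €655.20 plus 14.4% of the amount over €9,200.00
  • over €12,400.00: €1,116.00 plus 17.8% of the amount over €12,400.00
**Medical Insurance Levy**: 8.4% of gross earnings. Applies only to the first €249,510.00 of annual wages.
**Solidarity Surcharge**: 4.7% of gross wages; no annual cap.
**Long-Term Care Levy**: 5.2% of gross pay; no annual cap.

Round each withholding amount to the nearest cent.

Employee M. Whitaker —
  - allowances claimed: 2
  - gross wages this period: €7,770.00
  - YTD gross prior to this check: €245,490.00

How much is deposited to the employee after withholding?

€6,149.70

Provincial Income Tax: taxable = €7,770.00 − 2×€100.00 = €7,570.00
  €237.60 + 8.7% × (€7,570.00 − €4,400.00) = €237.60 + 8.7% × €3,170.00 = €513.39
Medical Insurance Levy: cap €249,510.00 − YTD €245,490.00 = €4,020.00 subject; 8.4% × €4,020.00 = €337.68
Solidarity Surcharge: 4.7% × €7,770.00 = €365.19
Long-Term Care Levy: 5.2% × €7,770.00 = €404.04
Total withheld: €513.39 + €337.68 + €365.19 + €404.04 = €1,620.30
Net pay: €7,770.00 − €1,620.30 = €6,149.70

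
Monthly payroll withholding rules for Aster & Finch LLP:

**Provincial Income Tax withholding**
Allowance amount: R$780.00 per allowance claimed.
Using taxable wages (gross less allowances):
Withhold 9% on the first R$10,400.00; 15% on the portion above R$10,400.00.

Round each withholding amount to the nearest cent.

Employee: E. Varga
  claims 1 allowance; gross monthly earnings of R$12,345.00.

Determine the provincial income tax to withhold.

R$1,110.75

Provincial Income Tax: taxable = R$12,345.00 − 1×R$780.00 = R$11,565.00
  R$936.00 + 15% × (R$11,565.00 − R$10,400.00) = R$936.00 + 15% × R$1,165.00 = R$1,110.75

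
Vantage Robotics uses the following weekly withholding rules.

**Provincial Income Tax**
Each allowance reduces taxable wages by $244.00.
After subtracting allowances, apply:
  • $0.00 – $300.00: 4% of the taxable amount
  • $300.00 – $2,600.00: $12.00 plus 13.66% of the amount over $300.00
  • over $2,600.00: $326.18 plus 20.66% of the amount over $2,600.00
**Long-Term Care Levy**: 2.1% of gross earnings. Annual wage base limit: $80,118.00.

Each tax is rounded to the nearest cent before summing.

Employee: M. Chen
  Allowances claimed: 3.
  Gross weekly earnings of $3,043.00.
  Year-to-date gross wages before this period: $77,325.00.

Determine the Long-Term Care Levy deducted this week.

$58.65

Long-Term Care Levy: cap $80,118.00 − YTD $77,325.00 = $2,793.00 subject; 2.1% × $2,793.00 = $58.65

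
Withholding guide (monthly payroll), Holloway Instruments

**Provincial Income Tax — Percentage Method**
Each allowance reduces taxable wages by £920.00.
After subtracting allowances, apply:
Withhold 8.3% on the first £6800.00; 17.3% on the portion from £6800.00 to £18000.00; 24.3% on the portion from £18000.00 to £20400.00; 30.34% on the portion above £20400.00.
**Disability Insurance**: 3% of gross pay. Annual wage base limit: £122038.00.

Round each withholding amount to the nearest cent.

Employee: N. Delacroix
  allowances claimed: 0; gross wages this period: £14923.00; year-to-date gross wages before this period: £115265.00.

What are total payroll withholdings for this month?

Provincial Income Tax: taxable = £14923.00
  £564.40 + 17.3% × (£14923.00 − £6800.00) = £564.40 + 17.3% × £8123.00 = £1969.68
Disability Insurance: cap £122038.00 − YTD £115265.00 = £6773.00 subject; 3% × £6773.00 = £203.19
Total: £1969.68 + £203.19 = £2172.87

£2172.87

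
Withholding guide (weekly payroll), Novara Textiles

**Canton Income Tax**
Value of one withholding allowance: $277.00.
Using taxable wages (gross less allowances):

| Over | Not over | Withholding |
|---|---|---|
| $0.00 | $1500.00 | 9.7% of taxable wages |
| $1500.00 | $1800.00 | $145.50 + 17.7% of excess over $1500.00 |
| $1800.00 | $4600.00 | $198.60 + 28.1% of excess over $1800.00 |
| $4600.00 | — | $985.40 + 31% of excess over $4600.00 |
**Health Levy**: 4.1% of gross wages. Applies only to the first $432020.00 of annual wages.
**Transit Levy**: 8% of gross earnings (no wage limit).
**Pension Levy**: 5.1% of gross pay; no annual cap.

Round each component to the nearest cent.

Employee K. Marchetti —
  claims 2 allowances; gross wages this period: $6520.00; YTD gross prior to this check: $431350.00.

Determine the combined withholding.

$2290.45

Canton Income Tax: taxable = $6520.00 − 2×$277.00 = $5966.00
  $985.40 + 31% × ($5966.00 − $4600.00) = $985.40 + 31% × $1366.00 = $1408.86
Health Levy: cap $432020.00 − YTD $431350.00 = $670.00 subject; 4.1% × $670.00 = $27.47
Transit Levy: 8% × $6520.00 = $521.60
Pension Levy: 5.1% × $6520.00 = $332.52
Total: $1408.86 + $27.47 + $521.60 + $332.52 = $2290.45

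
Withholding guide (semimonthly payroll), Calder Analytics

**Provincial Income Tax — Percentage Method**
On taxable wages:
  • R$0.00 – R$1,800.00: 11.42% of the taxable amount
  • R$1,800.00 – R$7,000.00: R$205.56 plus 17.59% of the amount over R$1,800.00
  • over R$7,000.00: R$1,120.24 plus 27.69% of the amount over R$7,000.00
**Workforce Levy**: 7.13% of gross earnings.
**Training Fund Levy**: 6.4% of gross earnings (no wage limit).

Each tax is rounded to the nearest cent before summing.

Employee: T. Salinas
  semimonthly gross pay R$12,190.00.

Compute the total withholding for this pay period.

Provincial Income Tax: taxable = R$12,190.00
  R$1,120.24 + 27.69% × (R$12,190.00 − R$7,000.00) = R$1,120.24 + 27.69% × R$5,190.00 = R$2,557.35
Workforce Levy: 7.13% × R$12,190.00 = R$869.15
Training Fund Levy: 6.4% × R$12,190.00 = R$780.16
Total: R$2,557.35 + R$869.15 + R$780.16 = R$4,206.66

R$4,206.66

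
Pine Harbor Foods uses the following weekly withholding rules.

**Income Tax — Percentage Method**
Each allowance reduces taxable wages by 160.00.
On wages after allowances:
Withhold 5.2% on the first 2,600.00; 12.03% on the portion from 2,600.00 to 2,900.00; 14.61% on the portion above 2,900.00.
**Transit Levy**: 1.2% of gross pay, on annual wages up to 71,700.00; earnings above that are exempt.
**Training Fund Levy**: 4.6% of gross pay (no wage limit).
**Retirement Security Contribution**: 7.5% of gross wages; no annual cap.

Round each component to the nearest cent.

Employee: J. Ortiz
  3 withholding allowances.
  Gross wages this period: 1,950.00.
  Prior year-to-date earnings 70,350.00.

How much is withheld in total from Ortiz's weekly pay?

328.59

Income Tax: taxable = 1,950.00 − 3×160.00 = 1,470.00
  5.2% × 1,470.00 = 76.44
Transit Levy: cap 71,700.00 − YTD 70,350.00 = 1,350.00 subject; 1.2% × 1,350.00 = 16.20
Training Fund Levy: 4.6% × 1,950.00 = 89.70
Retirement Security Contribution: 7.5% × 1,950.00 = 146.25
Total: 76.44 + 16.20 + 89.70 + 146.25 = 328.59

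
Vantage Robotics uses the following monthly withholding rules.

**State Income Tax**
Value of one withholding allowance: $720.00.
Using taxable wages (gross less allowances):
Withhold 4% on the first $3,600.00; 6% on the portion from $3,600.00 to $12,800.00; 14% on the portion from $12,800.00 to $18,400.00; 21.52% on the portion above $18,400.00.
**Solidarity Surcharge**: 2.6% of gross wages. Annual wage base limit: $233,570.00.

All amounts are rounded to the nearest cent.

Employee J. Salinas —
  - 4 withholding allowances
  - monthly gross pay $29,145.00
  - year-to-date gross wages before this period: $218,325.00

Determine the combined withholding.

$3,568.92

State Income Tax: taxable = $29,145.00 − 4×$720.00 = $26,265.00
  $1,480.00 + 21.52% × ($26,265.00 − $18,400.00) = $1,480.00 + 21.52% × $7,865.00 = $3,172.55
Solidarity Surcharge: cap $233,570.00 − YTD $218,325.00 = $15,245.00 subject; 2.6% × $15,245.00 = $396.37
Total: $3,172.55 + $396.37 = $3,568.92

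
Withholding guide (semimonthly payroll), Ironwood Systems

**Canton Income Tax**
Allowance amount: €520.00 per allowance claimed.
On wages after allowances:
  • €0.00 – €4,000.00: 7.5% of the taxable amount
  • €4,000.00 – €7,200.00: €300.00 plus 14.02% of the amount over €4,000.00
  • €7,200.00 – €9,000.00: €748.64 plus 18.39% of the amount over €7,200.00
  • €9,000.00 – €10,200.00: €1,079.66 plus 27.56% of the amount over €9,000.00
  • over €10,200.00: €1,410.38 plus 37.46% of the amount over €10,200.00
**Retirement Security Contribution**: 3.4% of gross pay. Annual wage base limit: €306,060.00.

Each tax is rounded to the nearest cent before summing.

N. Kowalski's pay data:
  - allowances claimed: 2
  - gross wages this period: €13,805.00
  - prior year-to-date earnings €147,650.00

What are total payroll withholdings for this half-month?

€2,840.60

Canton Income Tax: taxable = €13,805.00 − 2×€520.00 = €12,765.00
  €1,410.38 + 37.46% × (€12,765.00 − €10,200.00) = €1,410.38 + 37.46% × €2,565.00 = €2,371.23
Retirement Security Contribution: 3.4% × €13,805.00 = €469.37
Total: €2,371.23 + €469.37 = €2,840.60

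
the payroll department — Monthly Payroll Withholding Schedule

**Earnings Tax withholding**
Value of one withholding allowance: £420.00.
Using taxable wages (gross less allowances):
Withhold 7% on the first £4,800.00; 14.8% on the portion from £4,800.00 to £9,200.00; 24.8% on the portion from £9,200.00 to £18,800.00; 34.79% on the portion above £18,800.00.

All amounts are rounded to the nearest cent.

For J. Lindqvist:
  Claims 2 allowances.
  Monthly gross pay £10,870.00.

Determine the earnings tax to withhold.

£1,193.04

Earnings Tax: taxable = £10,870.00 − 2×£420.00 = £10,030.00
  £987.20 + 24.8% × (£10,030.00 − £9,200.00) = £987.20 + 24.8% × £830.00 = £1,193.04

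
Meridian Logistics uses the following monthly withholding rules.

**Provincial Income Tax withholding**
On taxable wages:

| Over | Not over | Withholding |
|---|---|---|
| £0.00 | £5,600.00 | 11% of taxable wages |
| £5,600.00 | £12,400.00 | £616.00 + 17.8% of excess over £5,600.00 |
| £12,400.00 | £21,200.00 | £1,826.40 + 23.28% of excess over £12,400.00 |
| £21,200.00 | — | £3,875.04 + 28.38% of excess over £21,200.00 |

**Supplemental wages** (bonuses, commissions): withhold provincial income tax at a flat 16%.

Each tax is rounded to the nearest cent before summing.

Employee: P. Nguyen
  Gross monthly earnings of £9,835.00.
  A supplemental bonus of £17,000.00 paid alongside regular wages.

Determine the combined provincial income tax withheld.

£4,089.83

Provincial Income Tax: taxable = £9,835.00
  £616.00 + 17.8% × (£9,835.00 − £5,600.00) = £616.00 + 17.8% × £4,235.00 = £1,369.83
Supplemental (16% flat on bonus): 16% × £17,000.00 = £2,720.00
Total provincial income tax: £1,369.83 + £2,720.00 = £4,089.83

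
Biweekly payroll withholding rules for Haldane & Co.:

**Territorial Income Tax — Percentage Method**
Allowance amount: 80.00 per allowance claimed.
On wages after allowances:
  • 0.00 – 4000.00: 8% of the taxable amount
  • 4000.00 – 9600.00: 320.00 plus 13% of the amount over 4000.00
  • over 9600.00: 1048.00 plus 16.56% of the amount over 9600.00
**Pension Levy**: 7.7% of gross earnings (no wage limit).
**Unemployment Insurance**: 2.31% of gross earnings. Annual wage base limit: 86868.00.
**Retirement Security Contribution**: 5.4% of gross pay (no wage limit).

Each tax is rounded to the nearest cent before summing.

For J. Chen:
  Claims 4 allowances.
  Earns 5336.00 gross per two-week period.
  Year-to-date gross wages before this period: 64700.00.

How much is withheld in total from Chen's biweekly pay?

Territorial Income Tax: taxable = 5336.00 − 4×80.00 = 5016.00
  320.00 + 13% × (5016.00 − 4000.00) = 320.00 + 13% × 1016.00 = 452.08
Pension Levy: 7.7% × 5336.00 = 410.87
Unemployment Insurance: 2.31% × 5336.00 = 123.26
Retirement Security Contribution: 5.4% × 5336.00 = 288.14
Total: 452.08 + 410.87 + 123.26 + 288.14 = 1274.35

1274.35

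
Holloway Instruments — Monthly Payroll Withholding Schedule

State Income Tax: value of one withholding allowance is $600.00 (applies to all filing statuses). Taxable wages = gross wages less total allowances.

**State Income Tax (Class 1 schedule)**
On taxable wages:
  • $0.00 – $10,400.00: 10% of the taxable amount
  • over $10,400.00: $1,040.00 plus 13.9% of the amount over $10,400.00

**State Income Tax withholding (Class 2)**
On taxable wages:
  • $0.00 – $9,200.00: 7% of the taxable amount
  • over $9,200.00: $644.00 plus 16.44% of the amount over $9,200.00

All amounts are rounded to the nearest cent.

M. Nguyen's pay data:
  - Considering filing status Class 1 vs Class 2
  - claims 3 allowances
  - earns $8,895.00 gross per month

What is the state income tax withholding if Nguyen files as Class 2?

State Income Tax (Class 2): taxable = $8,895.00 − 3×$600.00 = $7,095.00
  7% × $7,095.00 = $496.65

$496.65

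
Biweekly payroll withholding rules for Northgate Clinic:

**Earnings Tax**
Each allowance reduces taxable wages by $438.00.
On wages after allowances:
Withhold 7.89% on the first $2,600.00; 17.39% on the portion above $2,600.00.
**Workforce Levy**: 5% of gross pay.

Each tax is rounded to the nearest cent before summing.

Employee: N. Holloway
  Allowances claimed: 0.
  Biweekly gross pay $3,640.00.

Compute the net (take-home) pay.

$3,072.00

Earnings Tax: taxable = $3,640.00
  $205.14 + 17.39% × ($3,640.00 − $2,600.00) = $205.14 + 17.39% × $1,040.00 = $386.00
Workforce Levy: 5% × $3,640.00 = $182.00
Total withheld: $386.00 + $182.00 = $568.00
Net pay: $3,640.00 − $568.00 = $3,072.00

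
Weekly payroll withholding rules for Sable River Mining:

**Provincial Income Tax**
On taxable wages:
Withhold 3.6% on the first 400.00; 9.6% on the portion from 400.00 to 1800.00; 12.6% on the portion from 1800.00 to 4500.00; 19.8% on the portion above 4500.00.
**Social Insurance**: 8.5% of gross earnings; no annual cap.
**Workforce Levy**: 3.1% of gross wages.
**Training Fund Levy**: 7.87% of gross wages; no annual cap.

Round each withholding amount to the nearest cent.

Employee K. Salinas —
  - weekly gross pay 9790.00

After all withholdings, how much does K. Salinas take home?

Provincial Income Tax: taxable = 9790.00
  489.00 + 19.8% × (9790.00 − 4500.00) = 489.00 + 19.8% × 5290.00 = 1536.42
Social Insurance: 8.5% × 9790.00 = 832.15
Workforce Levy: 3.1% × 9790.00 = 303.49
Training Fund Levy: 7.87% × 9790.00 = 770.47
Total withheld: 1536.42 + 832.15 + 303.49 + 770.47 = 3442.53
Net pay: 9790.00 − 3442.53 = 6347.47

6347.47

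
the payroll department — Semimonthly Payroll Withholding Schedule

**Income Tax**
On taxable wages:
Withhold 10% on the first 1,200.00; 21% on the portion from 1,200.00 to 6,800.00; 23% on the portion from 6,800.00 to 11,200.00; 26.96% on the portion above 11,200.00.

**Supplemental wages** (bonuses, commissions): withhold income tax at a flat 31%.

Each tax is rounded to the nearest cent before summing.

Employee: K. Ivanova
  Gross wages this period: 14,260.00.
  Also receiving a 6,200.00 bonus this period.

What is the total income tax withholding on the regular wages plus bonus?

Income Tax: taxable = 14,260.00
  2,308.00 + 26.96% × (14,260.00 − 11,200.00) = 2,308.00 + 26.96% × 3,060.00 = 3,132.98
Supplemental (31% flat on bonus): 31% × 6,200.00 = 1,922.00
Total income tax: 3,132.98 + 1,922.00 = 5,054.98

5,054.98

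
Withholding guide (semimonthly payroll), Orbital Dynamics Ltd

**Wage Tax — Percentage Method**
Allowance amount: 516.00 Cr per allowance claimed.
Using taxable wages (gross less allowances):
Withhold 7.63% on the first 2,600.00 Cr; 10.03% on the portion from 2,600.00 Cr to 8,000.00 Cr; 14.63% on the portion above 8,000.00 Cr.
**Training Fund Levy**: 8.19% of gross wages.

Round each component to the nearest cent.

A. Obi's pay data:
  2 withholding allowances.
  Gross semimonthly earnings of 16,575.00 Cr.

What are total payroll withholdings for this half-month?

Wage Tax: taxable = 16,575.00 Cr − 2×516.00 Cr = 15,543.00 Cr
  740.00 Cr + 14.63% × (15,543.00 Cr − 8,000.00 Cr) = 740.00 Cr + 14.63% × 7,543.00 Cr = 1,843.54 Cr
Training Fund Levy: 8.19% × 16,575.00 Cr = 1,357.49 Cr
Total: 1,843.54 Cr + 1,357.49 Cr = 3,201.03 Cr

3,201.03 Cr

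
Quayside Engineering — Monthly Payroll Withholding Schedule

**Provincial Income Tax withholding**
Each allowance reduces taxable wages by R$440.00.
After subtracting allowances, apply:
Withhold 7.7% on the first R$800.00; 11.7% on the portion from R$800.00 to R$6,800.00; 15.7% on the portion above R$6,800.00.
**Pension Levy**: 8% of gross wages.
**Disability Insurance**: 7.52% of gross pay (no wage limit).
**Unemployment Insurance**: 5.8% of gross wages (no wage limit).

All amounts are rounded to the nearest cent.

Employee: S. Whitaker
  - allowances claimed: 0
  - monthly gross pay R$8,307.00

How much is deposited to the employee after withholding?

Provincial Income Tax: taxable = R$8,307.00
  R$763.60 + 15.7% × (R$8,307.00 − R$6,800.00) = R$763.60 + 15.7% × R$1,507.00 = R$1,000.20
Pension Levy: 8% × R$8,307.00 = R$664.56
Disability Insurance: 7.52% × R$8,307.00 = R$624.69
Unemployment Insurance: 5.8% × R$8,307.00 = R$481.81
Total withheld: R$1,000.20 + R$664.56 + R$624.69 + R$481.81 = R$2,771.26
Net pay: R$8,307.00 − R$2,771.26 = R$5,535.74

R$5,535.74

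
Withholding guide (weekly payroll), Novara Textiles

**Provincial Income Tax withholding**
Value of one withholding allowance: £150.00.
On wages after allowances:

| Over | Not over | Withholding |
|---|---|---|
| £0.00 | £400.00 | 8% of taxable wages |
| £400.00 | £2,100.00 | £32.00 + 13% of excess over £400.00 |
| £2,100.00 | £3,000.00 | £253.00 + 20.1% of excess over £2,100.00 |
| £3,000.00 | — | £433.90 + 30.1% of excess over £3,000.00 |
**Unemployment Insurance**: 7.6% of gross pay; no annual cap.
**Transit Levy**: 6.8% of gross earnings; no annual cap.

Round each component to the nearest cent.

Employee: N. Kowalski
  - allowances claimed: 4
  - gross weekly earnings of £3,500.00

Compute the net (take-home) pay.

£2,582.20

Provincial Income Tax: taxable = £3,500.00 − 4×£150.00 = £2,900.00
  £253.00 + 20.1% × (£2,900.00 − £2,100.00) = £253.00 + 20.1% × £800.00 = £413.80
Unemployment Insurance: 7.6% × £3,500.00 = £266.00
Transit Levy: 6.8% × £3,500.00 = £238.00
Total withheld: £413.80 + £266.00 + £238.00 = £917.80
Net pay: £3,500.00 − £917.80 = £2,582.20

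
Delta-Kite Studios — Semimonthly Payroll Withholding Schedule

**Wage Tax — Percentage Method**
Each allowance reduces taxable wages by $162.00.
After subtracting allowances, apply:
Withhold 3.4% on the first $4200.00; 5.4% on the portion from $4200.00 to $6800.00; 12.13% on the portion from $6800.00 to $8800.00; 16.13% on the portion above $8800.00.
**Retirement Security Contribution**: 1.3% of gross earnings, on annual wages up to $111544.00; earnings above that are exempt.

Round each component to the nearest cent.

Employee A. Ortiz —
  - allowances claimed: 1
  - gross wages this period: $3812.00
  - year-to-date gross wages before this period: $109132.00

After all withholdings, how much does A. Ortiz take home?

$3656.54

Wage Tax: taxable = $3812.00 − 1×$162.00 = $3650.00
  3.4% × $3650.00 = $124.10
Retirement Security Contribution: cap $111544.00 − YTD $109132.00 = $2412.00 subject; 1.3% × $2412.00 = $31.36
Total withheld: $124.10 + $31.36 = $155.46
Net pay: $3812.00 − $155.46 = $3656.54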